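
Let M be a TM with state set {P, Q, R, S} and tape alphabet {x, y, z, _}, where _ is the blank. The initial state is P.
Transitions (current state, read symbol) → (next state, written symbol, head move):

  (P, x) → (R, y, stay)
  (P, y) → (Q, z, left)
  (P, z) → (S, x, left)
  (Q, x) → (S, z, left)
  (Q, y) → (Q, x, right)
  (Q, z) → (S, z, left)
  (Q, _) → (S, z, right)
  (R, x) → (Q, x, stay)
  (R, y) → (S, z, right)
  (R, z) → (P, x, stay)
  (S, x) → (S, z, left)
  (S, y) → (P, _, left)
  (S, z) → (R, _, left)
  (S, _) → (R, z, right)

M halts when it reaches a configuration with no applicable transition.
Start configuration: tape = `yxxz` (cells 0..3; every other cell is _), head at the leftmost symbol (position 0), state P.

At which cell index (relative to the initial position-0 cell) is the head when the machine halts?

4

state=P head=0 tape=_[y]xxz_   (P,y)→(Q,z,left)
state=Q head=-1 tape=[_]zxxz_   (Q,_)→(S,z,right)
state=S head=0 tape=z[z]xxz_   (S,z)→(R,_,left)
state=R head=-1 tape=[z]_xxz_   (R,z)→(P,x,stay)
state=P head=-1 tape=[x]_xxz_   (P,x)→(R,y,stay)
state=R head=-1 tape=[y]_xxz_   (R,y)→(S,z,right)
state=S head=0 tape=z[_]xxz_   (S,_)→(R,z,right)
state=R head=1 tape=zz[x]xz_   (R,x)→(Q,x,stay)
state=Q head=1 tape=zz[x]xz_   (Q,x)→(S,z,left)
state=S head=0 tape=z[z]zxz_   (S,z)→(R,_,left)
state=R head=-1 tape=[z]_zxz_   (R,z)→(P,x,stay)
state=P head=-1 tape=[x]_zxz_   (P,x)→(R,y,stay)
state=R head=-1 tape=[y]_zxz_   (R,y)→(S,z,right)
state=S head=0 tape=z[_]zxz_   (S,_)→(R,z,right)
state=R head=1 tape=zz[z]xz_   (R,z)→(P,x,stay)
state=P head=1 tape=zz[x]xz_   (P,x)→(R,y,stay)
state=R head=1 tape=zz[y]xz_   (R,y)→(S,z,right)
state=S head=2 tape=zzz[x]z_   (S,x)→(S,z,left)
state=S head=1 tape=zz[z]zz_   (S,z)→(R,_,left)
state=R head=0 tape=z[z]_zz_   (R,z)→(P,x,stay)
state=P head=0 tape=z[x]_zz_   (P,x)→(R,y,stay)
state=R head=0 tape=z[y]_zz_   (R,y)→(S,z,right)
state=S head=1 tape=zz[_]zz_   (S,_)→(R,z,right)
state=R head=2 tape=zzz[z]z_   (R,z)→(P,x,stay)
state=P head=2 tape=zzz[x]z_   (P,x)→(R,y,stay)
state=R head=2 tape=zzz[y]z_   (R,y)→(S,z,right)
state=S head=3 tape=zzzz[z]_   (S,z)→(R,_,left)
state=R head=2 tape=zzz[z]__   (R,z)→(P,x,stay)
state=P head=2 tape=zzz[x]__   (P,x)→(R,y,stay)
state=R head=2 tape=zzz[y]__   (R,y)→(S,z,right)
state=S head=3 tape=zzzz[_]_   (S,_)→(R,z,right)
state=R head=4 tape=zzzzz[_]
At halt the head is at cell 4.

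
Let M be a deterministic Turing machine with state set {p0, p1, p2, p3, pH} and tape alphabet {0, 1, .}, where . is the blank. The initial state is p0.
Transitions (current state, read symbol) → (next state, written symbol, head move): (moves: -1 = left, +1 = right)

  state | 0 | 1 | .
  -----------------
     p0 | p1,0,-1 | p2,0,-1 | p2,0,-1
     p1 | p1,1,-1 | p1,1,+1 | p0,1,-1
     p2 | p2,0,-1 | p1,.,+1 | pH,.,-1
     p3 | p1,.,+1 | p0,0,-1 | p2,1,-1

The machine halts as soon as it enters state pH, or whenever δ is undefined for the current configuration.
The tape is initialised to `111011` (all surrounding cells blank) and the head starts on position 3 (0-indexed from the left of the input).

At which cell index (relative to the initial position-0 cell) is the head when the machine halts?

-3

p0 | ...111[0]11.   read 0 → write 0, move -1, go to p1
p1 | ...11[1]011.   read 1 → write 1, move +1, go to p1
p1 | ...111[0]11.   read 0 → write 1, move -1, go to p1
p1 | ...11[1]111.   read 1 → write 1, move +1, go to p1
p1 | ...111[1]11.   read 1 → write 1, move +1, go to p1
p1 | ...1111[1]1.   read 1 → write 1, move +1, go to p1
p1 | ...11111[1].   read 1 → write 1, move +1, go to p1
p1 | ...111111[.]   read . → write 1, move -1, go to p0
p0 | ...11111[1]1   read 1 → write 0, move -1, go to p2
p2 | ...1111[1]01   read 1 → write ., move +1, go to p1
p1 | ...1111.[0]1   read 0 → write 1, move -1, go to p1
p1 | ...1111[.]11   read . → write 1, move -1, go to p0
p0 | ...111[1]111   read 1 → write 0, move -1, go to p2
p2 | ...11[1]0111   read 1 → write ., move +1, go to p1
p1 | ...11.[0]111   read 0 → write 1, move -1, go to p1
p1 | ...11[.]1111   read . → write 1, move -1, go to p0
p0 | ...1[1]11111   read 1 → write 0, move -1, go to p2
p2 | ...[1]011111   read 1 → write ., move +1, go to p1
p1 | ....[0]11111   read 0 → write 1, move -1, go to p1
p1 | ...[.]111111   read . → write 1, move -1, go to p0
p0 | ..[.]1111111   read . → write 0, move -1, go to p2
p2 | .[.]01111111   read . → write ., move -1, go to pH
pH | [.].01111111
At halt the head is at cell -3.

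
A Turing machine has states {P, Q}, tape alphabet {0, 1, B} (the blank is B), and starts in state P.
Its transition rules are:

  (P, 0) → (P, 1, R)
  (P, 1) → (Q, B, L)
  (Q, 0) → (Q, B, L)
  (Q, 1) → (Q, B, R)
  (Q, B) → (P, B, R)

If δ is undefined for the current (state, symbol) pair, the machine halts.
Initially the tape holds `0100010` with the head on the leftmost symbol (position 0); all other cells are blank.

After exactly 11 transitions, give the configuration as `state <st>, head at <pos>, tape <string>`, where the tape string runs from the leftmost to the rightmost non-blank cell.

P | [0]100010B   read 0 → write 1, move R, go to P
P | 1[1]00010B   read 1 → write B, move L, go to Q
Q | [1]B00010B   read 1 → write B, move R, go to Q
Q | B[B]00010B   read B → write B, move R, go to P
P | BB[0]0010B   read 0 → write 1, move R, go to P
P | BB1[0]010B   read 0 → write 1, move R, go to P
P | BB11[0]10B   read 0 → write 1, move R, go to P
P | BB111[1]0B   read 1 → write B, move L, go to Q
Q | BB11[1]B0B   read 1 → write B, move R, go to Q
Q | BB11B[B]0B   read B → write B, move R, go to P
P | BB11BB[0]B   read 0 → write 1, move R, go to P
P | BB11BB1[B]
After 11 steps: state P, head at 7, tape 11BB1.

state P, head at 7, tape 11BB1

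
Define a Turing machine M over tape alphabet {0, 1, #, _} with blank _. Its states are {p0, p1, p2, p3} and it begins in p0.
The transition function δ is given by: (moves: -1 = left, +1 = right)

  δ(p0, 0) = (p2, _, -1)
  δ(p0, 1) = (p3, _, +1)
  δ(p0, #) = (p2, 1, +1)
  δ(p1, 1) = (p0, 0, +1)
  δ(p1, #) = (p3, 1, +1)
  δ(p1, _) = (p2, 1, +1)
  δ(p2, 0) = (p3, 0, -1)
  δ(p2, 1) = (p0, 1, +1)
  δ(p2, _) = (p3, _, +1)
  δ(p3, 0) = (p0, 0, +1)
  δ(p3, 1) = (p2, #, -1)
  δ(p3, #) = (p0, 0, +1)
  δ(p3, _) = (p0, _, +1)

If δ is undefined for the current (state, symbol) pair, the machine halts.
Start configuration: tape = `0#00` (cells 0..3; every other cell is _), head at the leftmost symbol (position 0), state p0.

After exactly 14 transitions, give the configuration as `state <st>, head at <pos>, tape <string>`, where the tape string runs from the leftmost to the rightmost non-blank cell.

p0 | _[0]#00   read 0 → write _, move -1, go to p2
p2 | [_]_#00   read _ → write _, move +1, go to p3
p3 | _[_]#00   read _ → write _, move +1, go to p0
p0 | __[#]00   read # → write 1, move +1, go to p2
p2 | __1[0]0   read 0 → write 0, move -1, go to p3
p3 | __[1]00   read 1 → write #, move -1, go to p2
p2 | _[_]#00   read _ → write _, move +1, go to p3
p3 | __[#]00   read # → write 0, move +1, go to p0
p0 | __0[0]0   read 0 → write _, move -1, go to p2
p2 | __[0]_0   read 0 → write 0, move -1, go to p3
p3 | _[_]0_0   read _ → write _, move +1, go to p0
p0 | __[0]_0   read 0 → write _, move -1, go to p2
p2 | _[_]__0   read _ → write _, move +1, go to p3
p3 | __[_]_0   read _ → write _, move +1, go to p0
p0 | ___[_]0
After 14 steps: state p0, head at 2, tape 0.

state p0, head at 2, tape 0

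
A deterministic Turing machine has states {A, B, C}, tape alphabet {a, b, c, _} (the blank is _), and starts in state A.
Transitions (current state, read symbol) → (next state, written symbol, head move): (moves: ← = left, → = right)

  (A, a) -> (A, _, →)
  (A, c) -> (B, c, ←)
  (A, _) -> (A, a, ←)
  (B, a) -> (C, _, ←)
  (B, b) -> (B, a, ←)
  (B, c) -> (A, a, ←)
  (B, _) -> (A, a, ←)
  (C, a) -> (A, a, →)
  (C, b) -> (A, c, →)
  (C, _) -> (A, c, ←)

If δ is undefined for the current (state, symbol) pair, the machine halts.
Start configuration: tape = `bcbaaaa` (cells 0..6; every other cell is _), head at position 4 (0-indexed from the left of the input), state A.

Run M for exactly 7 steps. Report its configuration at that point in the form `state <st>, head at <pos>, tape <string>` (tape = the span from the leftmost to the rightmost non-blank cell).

state=A head=4 tape=bcba[a]aa_   (A,a)→(A,_,→)
state=A head=5 tape=bcba_[a]a_   (A,a)→(A,_,→)
state=A head=6 tape=bcba__[a]_   (A,a)→(A,_,→)
state=A head=7 tape=bcba___[_]   (A,_)→(A,a,←)
state=A head=6 tape=bcba__[_]a   (A,_)→(A,a,←)
state=A head=5 tape=bcba_[_]aa   (A,_)→(A,a,←)
state=A head=4 tape=bcba[_]aaa   (A,_)→(A,a,←)
state=A head=3 tape=bcb[a]aaaa
After 7 steps: state A, head at 3, tape bcbaaaaa.

state A, head at 3, tape bcbaaaaa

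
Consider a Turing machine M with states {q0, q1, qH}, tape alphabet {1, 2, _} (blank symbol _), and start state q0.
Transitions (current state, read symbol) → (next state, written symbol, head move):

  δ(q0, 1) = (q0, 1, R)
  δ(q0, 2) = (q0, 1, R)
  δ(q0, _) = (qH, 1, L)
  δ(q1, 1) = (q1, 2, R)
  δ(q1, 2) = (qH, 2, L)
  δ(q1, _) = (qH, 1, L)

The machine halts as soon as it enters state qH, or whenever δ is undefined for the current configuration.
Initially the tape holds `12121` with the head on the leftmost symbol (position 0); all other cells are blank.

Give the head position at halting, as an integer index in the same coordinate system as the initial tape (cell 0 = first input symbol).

q0 | [1]2121_   read 1 → write 1, move R, go to q0
q0 | 1[2]121_   read 2 → write 1, move R, go to q0
q0 | 11[1]21_   read 1 → write 1, move R, go to q0
q0 | 111[2]1_   read 2 → write 1, move R, go to q0
q0 | 1111[1]_   read 1 → write 1, move R, go to q0
q0 | 11111[_]   read _ → write 1, move L, go to qH
qH | 1111[1]1
At halt the head is at cell 4.

4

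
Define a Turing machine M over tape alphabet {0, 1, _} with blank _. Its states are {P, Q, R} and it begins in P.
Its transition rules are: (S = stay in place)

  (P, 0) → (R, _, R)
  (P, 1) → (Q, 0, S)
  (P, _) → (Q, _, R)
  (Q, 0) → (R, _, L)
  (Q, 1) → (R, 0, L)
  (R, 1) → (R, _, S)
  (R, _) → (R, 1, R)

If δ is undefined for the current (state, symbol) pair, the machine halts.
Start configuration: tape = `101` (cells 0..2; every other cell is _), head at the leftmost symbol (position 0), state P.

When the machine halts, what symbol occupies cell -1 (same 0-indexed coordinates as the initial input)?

state=P head=0 tape=_[1]01   (P,1)→(Q,0,S)
state=Q head=0 tape=_[0]01   (Q,0)→(R,_,L)
state=R head=-1 tape=[_]_01   (R,_)→(R,1,R)
state=R head=0 tape=1[_]01   (R,_)→(R,1,R)
state=R head=1 tape=11[0]1
Cell -1 holds 1 when M halts.

1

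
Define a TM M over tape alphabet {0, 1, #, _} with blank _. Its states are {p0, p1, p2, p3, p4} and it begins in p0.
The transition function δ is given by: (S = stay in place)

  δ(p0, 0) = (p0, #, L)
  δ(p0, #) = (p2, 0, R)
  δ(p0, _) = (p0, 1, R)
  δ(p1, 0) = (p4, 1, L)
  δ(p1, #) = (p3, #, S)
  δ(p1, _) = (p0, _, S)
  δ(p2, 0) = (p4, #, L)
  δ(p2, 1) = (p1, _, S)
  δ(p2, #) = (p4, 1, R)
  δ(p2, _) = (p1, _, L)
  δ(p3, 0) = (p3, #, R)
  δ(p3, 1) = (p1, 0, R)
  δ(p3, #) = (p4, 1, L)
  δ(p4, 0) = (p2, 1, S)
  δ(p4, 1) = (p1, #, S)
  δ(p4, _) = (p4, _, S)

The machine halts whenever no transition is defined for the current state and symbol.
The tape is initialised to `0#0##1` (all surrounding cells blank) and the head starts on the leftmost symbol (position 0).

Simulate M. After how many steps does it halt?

p0 | _[0]#0##1   read 0 → write #, move L, go to p0
p0 | [_]##0##1   read _ → write 1, move R, go to p0
p0 | 1[#]#0##1   read # → write 0, move R, go to p2
p2 | 10[#]0##1   read # → write 1, move R, go to p4
p4 | 101[0]##1   read 0 → write 1, move S, go to p2
p2 | 101[1]##1   read 1 → write _, move S, go to p1
p1 | 101[_]##1   read _ → write _, move S, go to p0
p0 | 101[_]##1   read _ → write 1, move R, go to p0
p0 | 1011[#]#1   read # → write 0, move R, go to p2
p2 | 10110[#]1   read # → write 1, move R, go to p4
p4 | 101101[1]   read 1 → write #, move S, go to p1
p1 | 101101[#]   read # → write #, move S, go to p3
p3 | 101101[#]   read # → write 1, move L, go to p4
p4 | 10110[1]1   read 1 → write #, move S, go to p1
p1 | 10110[#]1   read # → write #, move S, go to p3
p3 | 10110[#]1   read # → write 1, move L, go to p4
p4 | 1011[0]11   read 0 → write 1, move S, go to p2
p2 | 1011[1]11   read 1 → write _, move S, go to p1
p1 | 1011[_]11   read _ → write _, move S, go to p0
p0 | 1011[_]11   read _ → write 1, move R, go to p0
p0 | 10111[1]1
M halts after 20 transitions.

20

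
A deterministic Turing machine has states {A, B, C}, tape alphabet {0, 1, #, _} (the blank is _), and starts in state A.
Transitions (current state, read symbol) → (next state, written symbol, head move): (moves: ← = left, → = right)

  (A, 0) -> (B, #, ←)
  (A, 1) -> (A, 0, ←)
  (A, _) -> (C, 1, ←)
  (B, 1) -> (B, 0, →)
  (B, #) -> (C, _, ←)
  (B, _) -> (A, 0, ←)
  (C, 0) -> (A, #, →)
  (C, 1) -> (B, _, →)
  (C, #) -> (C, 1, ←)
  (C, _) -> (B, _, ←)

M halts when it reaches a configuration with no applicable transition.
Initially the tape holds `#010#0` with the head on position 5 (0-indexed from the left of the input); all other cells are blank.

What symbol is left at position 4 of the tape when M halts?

A | #010#[0]   read 0 → write #, move ←, go to B
B | #010[#]#   read # → write _, move ←, go to C
C | #01[0]_#   read 0 → write #, move →, go to A
A | #01#[_]#   read _ → write 1, move ←, go to C
C | #01[#]1#   read # → write 1, move ←, go to C
C | #0[1]11#   read 1 → write _, move →, go to B
B | #0_[1]1#   read 1 → write 0, move →, go to B
B | #0_0[1]#   read 1 → write 0, move →, go to B
B | #0_00[#]   read # → write _, move ←, go to C
C | #0_0[0]_   read 0 → write #, move →, go to A
A | #0_0#[_]   read _ → write 1, move ←, go to C
C | #0_0[#]1   read # → write 1, move ←, go to C
C | #0_[0]11   read 0 → write #, move →, go to A
A | #0_#[1]1   read 1 → write 0, move ←, go to A
A | #0_[#]01
Cell 4 holds 0 when M halts.

0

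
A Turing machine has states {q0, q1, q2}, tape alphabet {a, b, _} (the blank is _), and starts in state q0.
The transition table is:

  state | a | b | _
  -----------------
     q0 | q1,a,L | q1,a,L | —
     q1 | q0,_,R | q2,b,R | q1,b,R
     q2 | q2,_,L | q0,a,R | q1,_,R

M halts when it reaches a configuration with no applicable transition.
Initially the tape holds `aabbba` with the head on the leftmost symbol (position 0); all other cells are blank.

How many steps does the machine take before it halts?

q0 | _[a]abbba_   read a → write a, move L, go to q1
q1 | [_]aabbba_   read _ → write b, move R, go to q1
q1 | b[a]abbba_   read a → write _, move R, go to q0
q0 | b_[a]bbba_   read a → write a, move L, go to q1
q1 | b[_]abbba_   read _ → write b, move R, go to q1
q1 | bb[a]bbba_   read a → write _, move R, go to q0
q0 | bb_[b]bba_   read b → write a, move L, go to q1
q1 | bb[_]abba_   read _ → write b, move R, go to q1
q1 | bbb[a]bba_   read a → write _, move R, go to q0
q0 | bbb_[b]ba_   read b → write a, move L, go to q1
q1 | bbb[_]aba_   read _ → write b, move R, go to q1
q1 | bbbb[a]ba_   read a → write _, move R, go to q0
q0 | bbbb_[b]a_   read b → write a, move L, go to q1
q1 | bbbb[_]aa_   read _ → write b, move R, go to q1
q1 | bbbbb[a]a_   read a → write _, move R, go to q0
q0 | bbbbb_[a]_   read a → write a, move L, go to q1
q1 | bbbbb[_]a_   read _ → write b, move R, go to q1
q1 | bbbbbb[a]_   read a → write _, move R, go to q0
q0 | bbbbbb_[_]
M halts after 18 transitions.

18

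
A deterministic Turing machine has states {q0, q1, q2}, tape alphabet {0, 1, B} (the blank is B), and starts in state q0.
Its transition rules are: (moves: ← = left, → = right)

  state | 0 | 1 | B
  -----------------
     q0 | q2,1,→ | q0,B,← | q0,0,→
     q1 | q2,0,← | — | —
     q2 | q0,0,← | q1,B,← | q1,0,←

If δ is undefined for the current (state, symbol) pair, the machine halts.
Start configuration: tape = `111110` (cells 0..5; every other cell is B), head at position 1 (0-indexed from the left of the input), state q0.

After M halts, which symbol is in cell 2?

0

q0 | B1[1]1110   read 1 → write B, move ←, go to q0
q0 | B[1]B1110   read 1 → write B, move ←, go to q0
q0 | [B]BB1110   read B → write 0, move →, go to q0
q0 | 0[B]B1110   read B → write 0, move →, go to q0
q0 | 00[B]1110   read B → write 0, move →, go to q0
q0 | 000[1]110   read 1 → write B, move ←, go to q0
q0 | 00[0]B110   read 0 → write 1, move →, go to q2
q2 | 001[B]110   read B → write 0, move ←, go to q1
q1 | 00[1]0110
Cell 2 holds 0 when M halts.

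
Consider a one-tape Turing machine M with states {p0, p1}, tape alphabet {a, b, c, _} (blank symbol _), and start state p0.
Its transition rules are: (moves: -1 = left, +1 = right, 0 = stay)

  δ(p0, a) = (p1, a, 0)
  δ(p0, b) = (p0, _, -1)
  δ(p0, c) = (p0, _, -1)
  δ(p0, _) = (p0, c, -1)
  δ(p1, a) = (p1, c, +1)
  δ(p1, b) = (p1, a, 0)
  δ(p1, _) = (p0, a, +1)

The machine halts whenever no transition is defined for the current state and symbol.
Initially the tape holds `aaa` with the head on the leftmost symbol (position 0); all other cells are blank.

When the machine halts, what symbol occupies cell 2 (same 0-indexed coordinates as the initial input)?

c

state=p0 head=0 tape=[a]aa__   (p0,a)→(p1,a,0)
state=p1 head=0 tape=[a]aa__   (p1,a)→(p1,c,+1)
state=p1 head=1 tape=c[a]a__   (p1,a)→(p1,c,+1)
state=p1 head=2 tape=cc[a]__   (p1,a)→(p1,c,+1)
state=p1 head=3 tape=ccc[_]_   (p1,_)→(p0,a,+1)
state=p0 head=4 tape=ccca[_]   (p0,_)→(p0,c,-1)
state=p0 head=3 tape=ccc[a]c   (p0,a)→(p1,a,0)
state=p1 head=3 tape=ccc[a]c   (p1,a)→(p1,c,+1)
state=p1 head=4 tape=cccc[c]
Cell 2 holds c when M halts.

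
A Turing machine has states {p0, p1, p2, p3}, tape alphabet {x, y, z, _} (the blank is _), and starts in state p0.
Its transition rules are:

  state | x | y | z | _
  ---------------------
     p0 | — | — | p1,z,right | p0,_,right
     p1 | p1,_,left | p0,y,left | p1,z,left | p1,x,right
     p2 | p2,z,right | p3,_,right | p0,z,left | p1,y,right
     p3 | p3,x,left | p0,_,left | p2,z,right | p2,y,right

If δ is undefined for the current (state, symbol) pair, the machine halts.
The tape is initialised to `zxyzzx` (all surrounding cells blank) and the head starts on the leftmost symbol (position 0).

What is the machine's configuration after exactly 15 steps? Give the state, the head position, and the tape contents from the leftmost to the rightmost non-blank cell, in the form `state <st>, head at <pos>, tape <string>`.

state p1, head at -1, tape xxxz_yzzx

p0 | ___[z]xyzzx   read z → write z, move right, go to p1
p1 | ___z[x]yzzx   read x → write _, move left, go to p1
p1 | ___[z]_yzzx   read z → write z, move left, go to p1
p1 | __[_]z_yzzx   read _ → write x, move right, go to p1
p1 | __x[z]_yzzx   read z → write z, move left, go to p1
p1 | __[x]z_yzzx   read x → write _, move left, go to p1
p1 | _[_]_z_yzzx   read _ → write x, move right, go to p1
p1 | _x[_]z_yzzx   read _ → write x, move right, go to p1
p1 | _xx[z]_yzzx   read z → write z, move left, go to p1
p1 | _x[x]z_yzzx   read x → write _, move left, go to p1
p1 | _[x]_z_yzzx   read x → write _, move left, go to p1
p1 | [_]__z_yzzx   read _ → write x, move right, go to p1
p1 | x[_]_z_yzzx   read _ → write x, move right, go to p1
p1 | xx[_]z_yzzx   read _ → write x, move right, go to p1
p1 | xxx[z]_yzzx   read z → write z, move left, go to p1
p1 | xx[x]z_yzzx
After 15 steps: state p1, head at -1, tape xxxz_yzzx.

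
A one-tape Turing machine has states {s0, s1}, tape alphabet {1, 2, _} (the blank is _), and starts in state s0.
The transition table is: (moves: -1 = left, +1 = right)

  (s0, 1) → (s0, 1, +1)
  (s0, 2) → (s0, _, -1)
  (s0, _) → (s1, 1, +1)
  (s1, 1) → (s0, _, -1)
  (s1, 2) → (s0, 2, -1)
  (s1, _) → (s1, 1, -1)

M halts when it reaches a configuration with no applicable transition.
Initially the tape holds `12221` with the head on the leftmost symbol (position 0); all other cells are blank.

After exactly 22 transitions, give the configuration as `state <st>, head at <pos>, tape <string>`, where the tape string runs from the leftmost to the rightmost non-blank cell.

state s0, head at 4, tape 11111

state=s0 head=0 tape=[1]2221_   (s0,1)→(s0,1,+1)
state=s0 head=1 tape=1[2]221_   (s0,2)→(s0,_,-1)
state=s0 head=0 tape=[1]_221_   (s0,1)→(s0,1,+1)
state=s0 head=1 tape=1[_]221_   (s0,_)→(s1,1,+1)
state=s1 head=2 tape=11[2]21_   (s1,2)→(s0,2,-1)
state=s0 head=1 tape=1[1]221_   (s0,1)→(s0,1,+1)
state=s0 head=2 tape=11[2]21_   (s0,2)→(s0,_,-1)
state=s0 head=1 tape=1[1]_21_   (s0,1)→(s0,1,+1)
state=s0 head=2 tape=11[_]21_   (s0,_)→(s1,1,+1)
state=s1 head=3 tape=111[2]1_   (s1,2)→(s0,2,-1)
state=s0 head=2 tape=11[1]21_   (s0,1)→(s0,1,+1)
state=s0 head=3 tape=111[2]1_   (s0,2)→(s0,_,-1)
state=s0 head=2 tape=11[1]_1_   (s0,1)→(s0,1,+1)
state=s0 head=3 tape=111[_]1_   (s0,_)→(s1,1,+1)
state=s1 head=4 tape=1111[1]_   (s1,1)→(s0,_,-1)
state=s0 head=3 tape=111[1]__   (s0,1)→(s0,1,+1)
state=s0 head=4 tape=1111[_]_   (s0,_)→(s1,1,+1)
state=s1 head=5 tape=11111[_]   (s1,_)→(s1,1,-1)
state=s1 head=4 tape=1111[1]1   (s1,1)→(s0,_,-1)
state=s0 head=3 tape=111[1]_1   (s0,1)→(s0,1,+1)
state=s0 head=4 tape=1111[_]1   (s0,_)→(s1,1,+1)
state=s1 head=5 tape=11111[1]   (s1,1)→(s0,_,-1)
state=s0 head=4 tape=1111[1]_
After 22 steps: state s0, head at 4, tape 11111.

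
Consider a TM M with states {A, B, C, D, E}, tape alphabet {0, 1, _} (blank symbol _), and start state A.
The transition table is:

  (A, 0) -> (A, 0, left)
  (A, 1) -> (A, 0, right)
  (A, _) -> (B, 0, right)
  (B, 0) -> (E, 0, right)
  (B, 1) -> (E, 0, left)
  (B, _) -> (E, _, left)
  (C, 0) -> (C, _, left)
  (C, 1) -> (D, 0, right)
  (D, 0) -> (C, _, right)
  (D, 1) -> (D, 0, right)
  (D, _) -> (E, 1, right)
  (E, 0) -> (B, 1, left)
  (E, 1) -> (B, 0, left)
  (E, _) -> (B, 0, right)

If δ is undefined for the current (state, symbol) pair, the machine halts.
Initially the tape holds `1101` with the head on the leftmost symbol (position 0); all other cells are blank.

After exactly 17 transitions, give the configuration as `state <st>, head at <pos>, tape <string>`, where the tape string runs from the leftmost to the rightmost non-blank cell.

state=A head=0 tape=_[1]101   (A,1)→(A,0,right)
state=A head=1 tape=_0[1]01   (A,1)→(A,0,right)
state=A head=2 tape=_00[0]1   (A,0)→(A,0,left)
state=A head=1 tape=_0[0]01   (A,0)→(A,0,left)
state=A head=0 tape=_[0]001   (A,0)→(A,0,left)
state=A head=-1 tape=[_]0001   (A,_)→(B,0,right)
state=B head=0 tape=0[0]001   (B,0)→(E,0,right)
state=E head=1 tape=00[0]01   (E,0)→(B,1,left)
state=B head=0 tape=0[0]101   (B,0)→(E,0,right)
state=E head=1 tape=00[1]01   (E,1)→(B,0,left)
state=B head=0 tape=0[0]001   (B,0)→(E,0,right)
state=E head=1 tape=00[0]01   (E,0)→(B,1,left)
state=B head=0 tape=0[0]101   (B,0)→(E,0,right)
state=E head=1 tape=00[1]01   (E,1)→(B,0,left)
state=B head=0 tape=0[0]001   (B,0)→(E,0,right)
state=E head=1 tape=00[0]01   (E,0)→(B,1,left)
state=B head=0 tape=0[0]101   (B,0)→(E,0,right)
state=E head=1 tape=00[1]01
After 17 steps: state E, head at 1, tape 00101.

state E, head at 1, tape 00101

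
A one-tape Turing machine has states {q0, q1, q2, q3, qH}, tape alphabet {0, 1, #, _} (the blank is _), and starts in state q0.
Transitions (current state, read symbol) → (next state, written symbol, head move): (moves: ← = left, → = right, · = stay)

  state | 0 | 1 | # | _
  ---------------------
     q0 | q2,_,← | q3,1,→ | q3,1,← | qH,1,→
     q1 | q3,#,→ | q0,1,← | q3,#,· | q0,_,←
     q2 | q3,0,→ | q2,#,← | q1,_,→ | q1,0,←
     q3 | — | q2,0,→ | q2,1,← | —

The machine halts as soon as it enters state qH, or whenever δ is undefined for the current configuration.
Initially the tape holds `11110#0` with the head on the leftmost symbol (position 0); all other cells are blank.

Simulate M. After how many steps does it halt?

17

q0 | [1]1110#0_   read 1 → write 1, move →, go to q3
q3 | 1[1]110#0_   read 1 → write 0, move →, go to q2
q2 | 10[1]10#0_   read 1 → write #, move ←, go to q2
q2 | 1[0]#10#0_   read 0 → write 0, move →, go to q3
q3 | 10[#]10#0_   read # → write 1, move ←, go to q2
q2 | 1[0]110#0_   read 0 → write 0, move →, go to q3
q3 | 10[1]10#0_   read 1 → write 0, move →, go to q2
q2 | 100[1]0#0_   read 1 → write #, move ←, go to q2
q2 | 10[0]#0#0_   read 0 → write 0, move →, go to q3
q3 | 100[#]0#0_   read # → write 1, move ←, go to q2
q2 | 10[0]10#0_   read 0 → write 0, move →, go to q3
q3 | 100[1]0#0_   read 1 → write 0, move →, go to q2
q2 | 1000[0]#0_   read 0 → write 0, move →, go to q3
q3 | 10000[#]0_   read # → write 1, move ←, go to q2
q2 | 1000[0]10_   read 0 → write 0, move →, go to q3
q3 | 10000[1]0_   read 1 → write 0, move →, go to q2
q2 | 100000[0]_   read 0 → write 0, move →, go to q3
q3 | 1000000[_]
M halts after 17 transitions.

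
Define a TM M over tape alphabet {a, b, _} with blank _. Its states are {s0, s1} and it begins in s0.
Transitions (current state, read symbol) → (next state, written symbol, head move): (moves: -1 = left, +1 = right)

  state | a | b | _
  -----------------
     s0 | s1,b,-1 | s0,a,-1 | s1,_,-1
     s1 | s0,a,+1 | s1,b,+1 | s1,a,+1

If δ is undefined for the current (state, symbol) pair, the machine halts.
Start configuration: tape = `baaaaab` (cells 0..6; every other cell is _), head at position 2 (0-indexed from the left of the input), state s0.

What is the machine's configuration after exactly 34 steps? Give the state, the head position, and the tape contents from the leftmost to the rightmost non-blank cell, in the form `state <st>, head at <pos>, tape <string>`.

s0 | ba[a]aaab_   read a → write b, move -1, go to s1
s1 | b[a]baaab_   read a → write a, move +1, go to s0
s0 | ba[b]aaab_   read b → write a, move -1, go to s0
s0 | b[a]aaaab_   read a → write b, move -1, go to s1
s1 | [b]baaaab_   read b → write b, move +1, go to s1
s1 | b[b]aaaab_   read b → write b, move +1, go to s1
s1 | bb[a]aaab_   read a → write a, move +1, go to s0
s0 | bba[a]aab_   read a → write b, move -1, go to s1
s1 | bb[a]baab_   read a → write a, move +1, go to s0
s0 | bba[b]aab_   read b → write a, move -1, go to s0
s0 | bb[a]aaab_   read a → write b, move -1, go to s1
s1 | b[b]baaab_   read b → write b, move +1, go to s1
s1 | bb[b]aaab_   read b → write b, move +1, go to s1
s1 | bbb[a]aab_   read a → write a, move +1, go to s0
s0 | bbba[a]ab_   read a → write b, move -1, go to s1
s1 | bbb[a]bab_   read a → write a, move +1, go to s0
s0 | bbba[b]ab_   read b → write a, move -1, go to s0
s0 | bbb[a]aab_   read a → write b, move -1, go to s1
s1 | bb[b]baab_   read b → write b, move +1, go to s1
s1 | bbb[b]aab_   read b → write b, move +1, go to s1
s1 | bbbb[a]ab_   read a → write a, move +1, go to s0
s0 | bbbba[a]b_   read a → write b, move -1, go to s1
s1 | bbbb[a]bb_   read a → write a, move +1, go to s0
s0 | bbbba[b]b_   read b → write a, move -1, go to s0
s0 | bbbb[a]ab_   read a → write b, move -1, go to s1
s1 | bbb[b]bab_   read b → write b, move +1, go to s1
s1 | bbbb[b]ab_   read b → write b, move +1, go to s1
s1 | bbbbb[a]b_   read a → write a, move +1, go to s0
s0 | bbbbba[b]_   read b → write a, move -1, go to s0
s0 | bbbbb[a]a_   read a → write b, move -1, go to s1
s1 | bbbb[b]ba_   read b → write b, move +1, go to s1
s1 | bbbbb[b]a_   read b → write b, move +1, go to s1
s1 | bbbbbb[a]_   read a → write a, move +1, go to s0
s0 | bbbbbba[_]   read _ → write _, move -1, go to s1
s1 | bbbbbb[a]_
After 34 steps: state s1, head at 6, tape bbbbbba.

state s1, head at 6, tape bbbbbba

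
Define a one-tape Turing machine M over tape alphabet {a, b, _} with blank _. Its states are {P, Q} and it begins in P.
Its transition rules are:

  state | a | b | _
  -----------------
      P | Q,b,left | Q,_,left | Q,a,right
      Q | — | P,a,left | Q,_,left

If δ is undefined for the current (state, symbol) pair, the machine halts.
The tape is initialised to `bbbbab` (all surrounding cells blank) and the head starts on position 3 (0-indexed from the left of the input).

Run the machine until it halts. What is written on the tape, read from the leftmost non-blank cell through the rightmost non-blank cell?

P | _bbb[b]ab   read b → write _, move left, go to Q
Q | _bb[b]_ab   read b → write a, move left, go to P
P | _b[b]a_ab   read b → write _, move left, go to Q
Q | _[b]_a_ab   read b → write a, move left, go to P
P | [_]a_a_ab   read _ → write a, move right, go to Q
Q | a[a]_a_ab
The non-blank tape span at halt is aa_a_ab.

aa_a_ab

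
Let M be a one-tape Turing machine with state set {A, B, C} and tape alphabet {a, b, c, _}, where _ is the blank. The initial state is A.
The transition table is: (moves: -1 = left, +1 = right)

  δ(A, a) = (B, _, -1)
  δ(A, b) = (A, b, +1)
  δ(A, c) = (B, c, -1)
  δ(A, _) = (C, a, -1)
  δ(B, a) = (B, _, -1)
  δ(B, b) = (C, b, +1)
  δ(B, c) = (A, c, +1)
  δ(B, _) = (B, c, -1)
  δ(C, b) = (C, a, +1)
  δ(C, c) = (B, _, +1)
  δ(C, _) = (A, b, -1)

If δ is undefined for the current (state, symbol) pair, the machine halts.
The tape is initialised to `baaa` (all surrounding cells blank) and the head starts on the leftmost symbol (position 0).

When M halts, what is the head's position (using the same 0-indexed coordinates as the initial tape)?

A | [b]aaa_   read b → write b, move +1, go to A
A | b[a]aa_   read a → write _, move -1, go to B
B | [b]_aa_   read b → write b, move +1, go to C
C | b[_]aa_   read _ → write b, move -1, go to A
A | [b]baa_   read b → write b, move +1, go to A
A | b[b]aa_   read b → write b, move +1, go to A
A | bb[a]a_   read a → write _, move -1, go to B
B | b[b]_a_   read b → write b, move +1, go to C
C | bb[_]a_   read _ → write b, move -1, go to A
A | b[b]ba_   read b → write b, move +1, go to A
A | bb[b]a_   read b → write b, move +1, go to A
A | bbb[a]_   read a → write _, move -1, go to B
B | bb[b]__   read b → write b, move +1, go to C
C | bbb[_]_   read _ → write b, move -1, go to A
A | bb[b]b_   read b → write b, move +1, go to A
A | bbb[b]_   read b → write b, move +1, go to A
A | bbbb[_]   read _ → write a, move -1, go to C
C | bbb[b]a   read b → write a, move +1, go to C
C | bbba[a]
At halt the head is at cell 4.

4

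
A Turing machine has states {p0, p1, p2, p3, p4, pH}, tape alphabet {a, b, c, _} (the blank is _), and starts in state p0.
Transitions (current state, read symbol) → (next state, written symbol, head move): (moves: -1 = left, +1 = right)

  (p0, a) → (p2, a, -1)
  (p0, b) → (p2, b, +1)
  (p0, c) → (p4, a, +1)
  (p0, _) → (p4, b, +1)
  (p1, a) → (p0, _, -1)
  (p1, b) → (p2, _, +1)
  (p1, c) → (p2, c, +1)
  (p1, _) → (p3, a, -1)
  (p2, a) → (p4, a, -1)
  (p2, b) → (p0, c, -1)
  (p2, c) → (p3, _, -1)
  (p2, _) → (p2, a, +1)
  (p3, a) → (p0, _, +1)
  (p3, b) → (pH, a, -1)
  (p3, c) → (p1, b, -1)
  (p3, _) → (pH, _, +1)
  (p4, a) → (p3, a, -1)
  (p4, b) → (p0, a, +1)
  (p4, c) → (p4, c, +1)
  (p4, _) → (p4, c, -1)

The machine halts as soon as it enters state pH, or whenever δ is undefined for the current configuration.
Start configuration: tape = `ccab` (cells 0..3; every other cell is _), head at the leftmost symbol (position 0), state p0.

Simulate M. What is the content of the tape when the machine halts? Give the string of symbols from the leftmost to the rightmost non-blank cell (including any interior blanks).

aaaab

state=p0 head=0 tape=__[c]cab   (p0,c)→(p4,a,+1)
state=p4 head=1 tape=__a[c]ab   (p4,c)→(p4,c,+1)
state=p4 head=2 tape=__ac[a]b   (p4,a)→(p3,a,-1)
state=p3 head=1 tape=__a[c]ab   (p3,c)→(p1,b,-1)
state=p1 head=0 tape=__[a]bab   (p1,a)→(p0,_,-1)
state=p0 head=-1 tape=_[_]_bab   (p0,_)→(p4,b,+1)
state=p4 head=0 tape=_b[_]bab   (p4,_)→(p4,c,-1)
state=p4 head=-1 tape=_[b]cbab   (p4,b)→(p0,a,+1)
state=p0 head=0 tape=_a[c]bab   (p0,c)→(p4,a,+1)
state=p4 head=1 tape=_aa[b]ab   (p4,b)→(p0,a,+1)
state=p0 head=2 tape=_aaa[a]b   (p0,a)→(p2,a,-1)
state=p2 head=1 tape=_aa[a]ab   (p2,a)→(p4,a,-1)
state=p4 head=0 tape=_a[a]aab   (p4,a)→(p3,a,-1)
state=p3 head=-1 tape=_[a]aaab   (p3,a)→(p0,_,+1)
state=p0 head=0 tape=__[a]aab   (p0,a)→(p2,a,-1)
state=p2 head=-1 tape=_[_]aaab   (p2,_)→(p2,a,+1)
state=p2 head=0 tape=_a[a]aab   (p2,a)→(p4,a,-1)
state=p4 head=-1 tape=_[a]aaab   (p4,a)→(p3,a,-1)
state=p3 head=-2 tape=[_]aaaab   (p3,_)→(pH,_,+1)
state=pH head=-1 tape=_[a]aaab
The non-blank tape span at halt is aaaab.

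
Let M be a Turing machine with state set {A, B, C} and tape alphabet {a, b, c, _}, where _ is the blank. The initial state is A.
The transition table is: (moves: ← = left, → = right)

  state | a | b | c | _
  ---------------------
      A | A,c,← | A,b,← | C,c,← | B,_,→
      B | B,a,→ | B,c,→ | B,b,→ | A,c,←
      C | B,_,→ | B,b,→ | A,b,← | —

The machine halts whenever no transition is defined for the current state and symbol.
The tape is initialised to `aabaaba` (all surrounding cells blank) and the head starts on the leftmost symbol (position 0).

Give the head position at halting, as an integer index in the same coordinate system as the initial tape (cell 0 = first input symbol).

4

state=A head=0 tape=_[a]abaaba___   (A,a)→(A,c,←)
state=A head=-1 tape=[_]cabaaba___   (A,_)→(B,_,→)
state=B head=0 tape=_[c]abaaba___   (B,c)→(B,b,→)
state=B head=1 tape=_b[a]baaba___   (B,a)→(B,a,→)
state=B head=2 tape=_ba[b]aaba___   (B,b)→(B,c,→)
state=B head=3 tape=_bac[a]aba___   (B,a)→(B,a,→)
state=B head=4 tape=_baca[a]ba___   (B,a)→(B,a,→)
state=B head=5 tape=_bacaa[b]a___   (B,b)→(B,c,→)
state=B head=6 tape=_bacaac[a]___   (B,a)→(B,a,→)
state=B head=7 tape=_bacaaca[_]__   (B,_)→(A,c,←)
state=A head=6 tape=_bacaac[a]c__   (A,a)→(A,c,←)
state=A head=5 tape=_bacaa[c]cc__   (A,c)→(C,c,←)
state=C head=4 tape=_baca[a]ccc__   (C,a)→(B,_,→)
state=B head=5 tape=_baca_[c]cc__   (B,c)→(B,b,→)
state=B head=6 tape=_baca_b[c]c__   (B,c)→(B,b,→)
state=B head=7 tape=_baca_bb[c]__   (B,c)→(B,b,→)
state=B head=8 tape=_baca_bbb[_]_   (B,_)→(A,c,←)
state=A head=7 tape=_baca_bb[b]c_   (A,b)→(A,b,←)
state=A head=6 tape=_baca_b[b]bc_   (A,b)→(A,b,←)
state=A head=5 tape=_baca_[b]bbc_   (A,b)→(A,b,←)
state=A head=4 tape=_baca[_]bbbc_   (A,_)→(B,_,→)
state=B head=5 tape=_baca_[b]bbc_   (B,b)→(B,c,→)
state=B head=6 tape=_baca_c[b]bc_   (B,b)→(B,c,→)
state=B head=7 tape=_baca_cc[b]c_   (B,b)→(B,c,→)
state=B head=8 tape=_baca_ccc[c]_   (B,c)→(B,b,→)
state=B head=9 tape=_baca_cccb[_]   (B,_)→(A,c,←)
state=A head=8 tape=_baca_ccc[b]c   (A,b)→(A,b,←)
state=A head=7 tape=_baca_cc[c]bc   (A,c)→(C,c,←)
state=C head=6 tape=_baca_c[c]cbc   (C,c)→(A,b,←)
state=A head=5 tape=_baca_[c]bcbc   (A,c)→(C,c,←)
state=C head=4 tape=_baca[_]cbcbc
At halt the head is at cell 4.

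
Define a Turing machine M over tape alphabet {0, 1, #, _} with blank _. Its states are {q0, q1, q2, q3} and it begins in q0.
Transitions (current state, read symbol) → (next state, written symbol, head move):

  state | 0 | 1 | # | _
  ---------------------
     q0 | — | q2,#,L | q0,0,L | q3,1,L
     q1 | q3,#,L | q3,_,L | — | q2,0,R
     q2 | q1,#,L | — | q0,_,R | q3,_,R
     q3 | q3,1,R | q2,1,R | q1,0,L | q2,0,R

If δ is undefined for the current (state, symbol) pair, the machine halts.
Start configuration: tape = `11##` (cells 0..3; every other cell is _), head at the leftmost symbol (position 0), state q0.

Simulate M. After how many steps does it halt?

q0 | __[1]1##   read 1 → write #, move L, go to q2
q2 | _[_]#1##   read _ → write _, move R, go to q3
q3 | __[#]1##   read # → write 0, move L, go to q1
q1 | _[_]01##   read _ → write 0, move R, go to q2
q2 | _0[0]1##   read 0 → write #, move L, go to q1
q1 | _[0]#1##   read 0 → write #, move L, go to q3
q3 | [_]##1##   read _ → write 0, move R, go to q2
q2 | 0[#]#1##   read # → write _, move R, go to q0
q0 | 0_[#]1##   read # → write 0, move L, go to q0
q0 | 0[_]01##   read _ → write 1, move L, go to q3
q3 | [0]101##   read 0 → write 1, move R, go to q3
q3 | 1[1]01##   read 1 → write 1, move R, go to q2
q2 | 11[0]1##   read 0 → write #, move L, go to q1
q1 | 1[1]#1##   read 1 → write _, move L, go to q3
q3 | [1]_#1##   read 1 → write 1, move R, go to q2
q2 | 1[_]#1##   read _ → write _, move R, go to q3
q3 | 1_[#]1##   read # → write 0, move L, go to q1
q1 | 1[_]01##   read _ → write 0, move R, go to q2
q2 | 10[0]1##   read 0 → write #, move L, go to q1
q1 | 1[0]#1##   read 0 → write #, move L, go to q3
q3 | [1]##1##   read 1 → write 1, move R, go to q2
q2 | 1[#]#1##   read # → write _, move R, go to q0
q0 | 1_[#]1##   read # → write 0, move L, go to q0
q0 | 1[_]01##   read _ → write 1, move L, go to q3
q3 | [1]101##   read 1 → write 1, move R, go to q2
q2 | 1[1]01##
M halts after 25 transitions.

25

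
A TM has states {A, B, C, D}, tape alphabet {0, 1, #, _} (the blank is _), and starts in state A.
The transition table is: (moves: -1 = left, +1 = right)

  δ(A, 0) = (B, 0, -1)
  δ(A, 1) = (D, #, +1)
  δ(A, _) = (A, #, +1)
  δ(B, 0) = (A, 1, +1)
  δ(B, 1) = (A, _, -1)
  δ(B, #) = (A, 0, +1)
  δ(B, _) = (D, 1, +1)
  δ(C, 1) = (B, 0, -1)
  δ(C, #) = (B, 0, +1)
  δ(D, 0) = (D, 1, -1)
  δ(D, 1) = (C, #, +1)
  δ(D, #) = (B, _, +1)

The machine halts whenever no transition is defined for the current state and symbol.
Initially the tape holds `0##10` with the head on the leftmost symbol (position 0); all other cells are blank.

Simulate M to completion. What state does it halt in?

A

state=A head=0 tape=__[0]##10   (A,0)→(B,0,-1)
state=B head=-1 tape=_[_]0##10   (B,_)→(D,1,+1)
state=D head=0 tape=_1[0]##10   (D,0)→(D,1,-1)
state=D head=-1 tape=_[1]1##10   (D,1)→(C,#,+1)
state=C head=0 tape=_#[1]##10   (C,1)→(B,0,-1)
state=B head=-1 tape=_[#]0##10   (B,#)→(A,0,+1)
state=A head=0 tape=_0[0]##10   (A,0)→(B,0,-1)
state=B head=-1 tape=_[0]0##10   (B,0)→(A,1,+1)
state=A head=0 tape=_1[0]##10   (A,0)→(B,0,-1)
state=B head=-1 tape=_[1]0##10   (B,1)→(A,_,-1)
state=A head=-2 tape=[_]_0##10   (A,_)→(A,#,+1)
state=A head=-1 tape=#[_]0##10   (A,_)→(A,#,+1)
state=A head=0 tape=##[0]##10   (A,0)→(B,0,-1)
state=B head=-1 tape=#[#]0##10   (B,#)→(A,0,+1)
state=A head=0 tape=#0[0]##10   (A,0)→(B,0,-1)
state=B head=-1 tape=#[0]0##10   (B,0)→(A,1,+1)
state=A head=0 tape=#1[0]##10   (A,0)→(B,0,-1)
state=B head=-1 tape=#[1]0##10   (B,1)→(A,_,-1)
state=A head=-2 tape=[#]_0##10
No transition is defined for (A, #); M halts in state A.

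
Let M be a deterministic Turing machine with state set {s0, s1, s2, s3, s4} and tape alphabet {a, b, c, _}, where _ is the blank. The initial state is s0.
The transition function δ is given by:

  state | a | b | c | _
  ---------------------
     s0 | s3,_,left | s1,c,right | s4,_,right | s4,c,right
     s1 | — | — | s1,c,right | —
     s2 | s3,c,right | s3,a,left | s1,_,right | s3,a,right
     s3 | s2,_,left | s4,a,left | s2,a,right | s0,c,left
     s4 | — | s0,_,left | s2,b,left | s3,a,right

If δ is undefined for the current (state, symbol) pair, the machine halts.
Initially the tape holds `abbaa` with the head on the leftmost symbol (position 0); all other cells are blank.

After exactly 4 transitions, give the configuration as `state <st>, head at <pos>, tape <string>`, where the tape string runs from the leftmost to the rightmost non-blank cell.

s0 | __[a]bbaa   read a → write _, move left, go to s3
s3 | _[_]_bbaa   read _ → write c, move left, go to s0
s0 | [_]c_bbaa   read _ → write c, move right, go to s4
s4 | c[c]_bbaa   read c → write b, move left, go to s2
s2 | [c]b_bbaa
After 4 steps: state s2, head at -2, tape cb_bbaa.

state s2, head at -2, tape cb_bbaa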